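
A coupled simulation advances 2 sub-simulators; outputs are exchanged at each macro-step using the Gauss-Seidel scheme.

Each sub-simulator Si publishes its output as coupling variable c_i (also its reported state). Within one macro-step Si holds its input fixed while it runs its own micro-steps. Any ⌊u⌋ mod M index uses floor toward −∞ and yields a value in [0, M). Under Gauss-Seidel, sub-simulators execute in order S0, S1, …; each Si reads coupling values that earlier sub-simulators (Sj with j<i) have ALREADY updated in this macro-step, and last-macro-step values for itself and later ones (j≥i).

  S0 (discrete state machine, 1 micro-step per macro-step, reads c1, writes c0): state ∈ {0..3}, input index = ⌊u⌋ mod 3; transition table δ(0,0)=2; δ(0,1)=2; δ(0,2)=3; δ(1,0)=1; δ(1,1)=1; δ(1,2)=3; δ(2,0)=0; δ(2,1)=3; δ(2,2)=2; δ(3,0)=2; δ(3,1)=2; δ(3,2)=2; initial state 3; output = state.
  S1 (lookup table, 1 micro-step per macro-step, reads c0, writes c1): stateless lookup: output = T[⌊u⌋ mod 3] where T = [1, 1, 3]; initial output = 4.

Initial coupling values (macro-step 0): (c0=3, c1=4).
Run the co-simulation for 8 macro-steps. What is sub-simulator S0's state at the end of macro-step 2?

macro 1: S0 reads c1=4 → after 1×micro: 2; S1 reads c0=2 → after 1×micro: 3 ⇒ (c0=2, c1=3)
macro 2: S0 reads c1=3 → after 1×micro: 0; S1 reads c0=0 → after 1×micro: 1 ⇒ (c0=0, c1=1)
macro 3: S0 reads c1=1 → after 1×micro: 2; S1 reads c0=2 → after 1×micro: 3 ⇒ (c0=2, c1=3)
macro 4: S0 reads c1=3 → after 1×micro: 0; S1 reads c0=0 → after 1×micro: 1 ⇒ (c0=0, c1=1)
macro 5: S0 reads c1=1 → after 1×micro: 2; S1 reads c0=2 → after 1×micro: 3 ⇒ (c0=2, c1=3)
macro 6: S0 reads c1=3 → after 1×micro: 0; S1 reads c0=0 → after 1×micro: 1 ⇒ (c0=0, c1=1)
macro 7: S0 reads c1=1 → after 1×micro: 2; S1 reads c0=2 → after 1×micro: 3 ⇒ (c0=2, c1=3)
macro 8: S0 reads c1=3 → after 1×micro: 0; S1 reads c0=0 → after 1×micro: 1 ⇒ (c0=0, c1=1)

S0 state at macro-step 2 = 0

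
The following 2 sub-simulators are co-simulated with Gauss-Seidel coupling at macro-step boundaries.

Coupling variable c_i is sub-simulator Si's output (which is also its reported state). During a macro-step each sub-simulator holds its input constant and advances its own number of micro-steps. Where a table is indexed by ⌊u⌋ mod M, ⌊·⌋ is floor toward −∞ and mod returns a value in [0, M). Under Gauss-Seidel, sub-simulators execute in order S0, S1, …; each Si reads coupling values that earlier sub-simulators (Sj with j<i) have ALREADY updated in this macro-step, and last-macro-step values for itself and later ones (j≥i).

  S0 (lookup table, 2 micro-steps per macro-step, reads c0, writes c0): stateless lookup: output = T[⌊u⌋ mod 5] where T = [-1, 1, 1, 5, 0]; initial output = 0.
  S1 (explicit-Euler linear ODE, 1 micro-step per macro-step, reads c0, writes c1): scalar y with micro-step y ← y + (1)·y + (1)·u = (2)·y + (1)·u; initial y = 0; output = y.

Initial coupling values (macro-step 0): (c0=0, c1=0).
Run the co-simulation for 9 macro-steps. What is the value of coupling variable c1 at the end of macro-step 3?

macro 1: S0 reads c0=0 → after 2×micro: -1; S1 reads c0=-1 → after 1×micro: -1 ⇒ (c0=-1, c1=-1)
macro 2: S0 reads c0=-1 → after 2×micro: 0; S1 reads c0=0 → after 1×micro: -2 ⇒ (c0=0, c1=-2)
macro 3: S0 reads c0=0 → after 2×micro: -1; S1 reads c0=-1 → after 1×micro: -5 ⇒ (c0=-1, c1=-5)
macro 4: S0 reads c0=-1 → after 2×micro: 0; S1 reads c0=0 → after 1×micro: -10 ⇒ (c0=0, c1=-10)
macro 5: S0 reads c0=0 → after 2×micro: -1; S1 reads c0=-1 → after 1×micro: -21 ⇒ (c0=-1, c1=-21)
macro 6: S0 reads c0=-1 → after 2×micro: 0; S1 reads c0=0 → after 1×micro: -42 ⇒ (c0=0, c1=-42)
macro 7: S0 reads c0=0 → after 2×micro: -1; S1 reads c0=-1 → after 1×micro: -85 ⇒ (c0=-1, c1=-85)
macro 8: S0 reads c0=-1 → after 2×micro: 0; S1 reads c0=0 → after 1×micro: -170 ⇒ (c0=0, c1=-170)
macro 9: S0 reads c0=0 → after 2×micro: -1; S1 reads c0=-1 → after 1×micro: -341 ⇒ (c0=-1, c1=-341)

c1 at macro-step 3 = -5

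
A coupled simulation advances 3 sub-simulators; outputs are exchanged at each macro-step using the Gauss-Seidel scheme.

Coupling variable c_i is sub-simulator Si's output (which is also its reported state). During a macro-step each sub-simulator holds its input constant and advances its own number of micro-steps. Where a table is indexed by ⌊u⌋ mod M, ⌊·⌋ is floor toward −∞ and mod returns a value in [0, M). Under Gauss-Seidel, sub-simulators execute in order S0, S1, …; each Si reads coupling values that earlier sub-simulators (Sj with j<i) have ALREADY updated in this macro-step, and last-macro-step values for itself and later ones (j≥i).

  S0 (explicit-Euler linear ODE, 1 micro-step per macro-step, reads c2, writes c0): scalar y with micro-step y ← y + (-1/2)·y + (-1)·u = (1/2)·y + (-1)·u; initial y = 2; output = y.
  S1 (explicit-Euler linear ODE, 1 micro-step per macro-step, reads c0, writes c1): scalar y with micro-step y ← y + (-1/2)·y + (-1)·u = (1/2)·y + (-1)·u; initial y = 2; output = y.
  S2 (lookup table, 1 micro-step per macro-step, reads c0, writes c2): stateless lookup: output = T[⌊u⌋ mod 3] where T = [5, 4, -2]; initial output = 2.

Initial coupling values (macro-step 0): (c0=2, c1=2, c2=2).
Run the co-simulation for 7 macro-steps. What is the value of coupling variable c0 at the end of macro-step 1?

macro 1: S0 reads c2=2 → after 1×micro: -1; S1 reads c0=-1 → after 1×micro: 2; S2 reads c0=-1 → after 1×micro: -2 ⇒ (c0=-1, c1=2, c2=-2)
macro 2: S0 reads c2=-2 → after 1×micro: 3/2; S1 reads c0=3/2 → after 1×micro: -1/2; S2 reads c0=3/2 → after 1×micro: 4 ⇒ (c0=3/2, c1=-1/2, c2=4)
macro 3: S0 reads c2=4 → after 1×micro: -13/4; S1 reads c0=-13/4 → after 1×micro: 3; S2 reads c0=-13/4 → after 1×micro: -2 ⇒ (c0=-13/4, c1=3, c2=-2)
macro 4: S0 reads c2=-2 → after 1×micro: 3/8; S1 reads c0=3/8 → after 1×micro: 9/8; S2 reads c0=3/8 → after 1×micro: 5 ⇒ (c0=3/8, c1=9/8, c2=5)
macro 5: S0 reads c2=5 → after 1×micro: -77/16; S1 reads c0=-77/16 → after 1×micro: 43/8; S2 reads c0=-77/16 → after 1×micro: 4 ⇒ (c0=-77/16, c1=43/8, c2=4)
macro 6: S0 reads c2=4 → after 1×micro: -205/32; S1 reads c0=-205/32 → after 1×micro: 291/32; S2 reads c0=-205/32 → after 1×micro: -2 ⇒ (c0=-205/32, c1=291/32, c2=-2)
macro 7: S0 reads c2=-2 → after 1×micro: -77/64; S1 reads c0=-77/64 → after 1×micro: 23/4; S2 reads c0=-77/64 → after 1×micro: 4 ⇒ (c0=-77/64, c1=23/4, c2=4)

c0 at macro-step 1 = -1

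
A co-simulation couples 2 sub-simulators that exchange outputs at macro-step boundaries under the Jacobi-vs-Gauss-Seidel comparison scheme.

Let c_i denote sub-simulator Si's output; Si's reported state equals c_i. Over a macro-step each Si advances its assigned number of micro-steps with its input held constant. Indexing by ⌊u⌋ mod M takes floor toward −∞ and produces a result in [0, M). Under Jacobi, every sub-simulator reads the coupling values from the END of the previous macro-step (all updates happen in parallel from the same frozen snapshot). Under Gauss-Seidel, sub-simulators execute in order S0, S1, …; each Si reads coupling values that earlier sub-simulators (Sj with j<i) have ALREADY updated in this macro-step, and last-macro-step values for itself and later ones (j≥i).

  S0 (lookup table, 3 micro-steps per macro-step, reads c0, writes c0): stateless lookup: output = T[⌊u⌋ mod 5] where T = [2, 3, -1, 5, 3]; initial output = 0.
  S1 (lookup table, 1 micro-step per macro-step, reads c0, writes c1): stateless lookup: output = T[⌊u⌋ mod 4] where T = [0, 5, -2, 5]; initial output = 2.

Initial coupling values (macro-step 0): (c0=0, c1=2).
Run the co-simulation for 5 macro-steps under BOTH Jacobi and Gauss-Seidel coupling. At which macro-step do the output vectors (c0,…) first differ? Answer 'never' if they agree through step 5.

first divergence at macro-step: 1

[Jacobi] macro 1: S0 reads c0=0 → after 3×micro: 2; S1 reads c0=0 → after 1×micro: 0 ⇒ (c0=2, c1=0)
[Jacobi] macro 2: S0 reads c0=2 → after 3×micro: -1; S1 reads c0=2 → after 1×micro: -2 ⇒ (c0=-1, c1=-2)
[Jacobi] macro 3: S0 reads c0=-1 → after 3×micro: 3; S1 reads c0=-1 → after 1×micro: 5 ⇒ (c0=3, c1=5)
[Jacobi] macro 4: S0 reads c0=3 → after 3×micro: 5; S1 reads c0=3 → after 1×micro: 5 ⇒ (c0=5, c1=5)
[Jacobi] macro 5: S0 reads c0=5 → after 3×micro: 2; S1 reads c0=5 → after 1×micro: 5 ⇒ (c0=2, c1=5)
[Gauss-Seidel] macro 1: S0 reads c0=0 → after 3×micro: 2; S1 reads c0=2 → after 1×micro: -2 ⇒ (c0=2, c1=-2)
[Gauss-Seidel] macro 2: S0 reads c0=2 → after 3×micro: -1; S1 reads c0=-1 → after 1×micro: 5 ⇒ (c0=-1, c1=5)
[Gauss-Seidel] macro 3: S0 reads c0=-1 → after 3×micro: 3; S1 reads c0=3 → after 1×micro: 5 ⇒ (c0=3, c1=5)
[Gauss-Seidel] macro 4: S0 reads c0=3 → after 3×micro: 5; S1 reads c0=5 → after 1×micro: 5 ⇒ (c0=5, c1=5)
[Gauss-Seidel] macro 5: S0 reads c0=5 → after 3×micro: 2; S1 reads c0=2 → after 1×micro: -2 ⇒ (c0=2, c1=-2)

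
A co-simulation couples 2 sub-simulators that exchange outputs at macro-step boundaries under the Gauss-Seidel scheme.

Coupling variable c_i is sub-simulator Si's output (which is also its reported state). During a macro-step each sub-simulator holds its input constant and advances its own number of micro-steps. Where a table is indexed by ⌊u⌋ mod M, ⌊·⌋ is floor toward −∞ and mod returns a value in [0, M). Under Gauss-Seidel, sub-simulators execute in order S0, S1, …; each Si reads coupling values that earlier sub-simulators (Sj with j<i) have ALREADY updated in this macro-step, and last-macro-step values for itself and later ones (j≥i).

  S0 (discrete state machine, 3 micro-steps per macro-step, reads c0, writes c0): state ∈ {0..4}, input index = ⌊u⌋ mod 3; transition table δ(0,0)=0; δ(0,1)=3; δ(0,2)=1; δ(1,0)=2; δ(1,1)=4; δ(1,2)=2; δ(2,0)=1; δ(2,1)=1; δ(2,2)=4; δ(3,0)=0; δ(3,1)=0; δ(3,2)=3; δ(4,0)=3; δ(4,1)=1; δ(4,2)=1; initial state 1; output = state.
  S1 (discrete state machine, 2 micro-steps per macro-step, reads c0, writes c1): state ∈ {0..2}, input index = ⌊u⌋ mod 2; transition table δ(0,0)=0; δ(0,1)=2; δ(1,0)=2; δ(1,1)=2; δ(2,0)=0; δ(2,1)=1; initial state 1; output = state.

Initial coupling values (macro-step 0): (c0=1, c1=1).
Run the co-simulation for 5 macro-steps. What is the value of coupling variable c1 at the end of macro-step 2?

macro 1: S0 reads c0=1 → after 3×micro: 4; S1 reads c0=4 → after 2×micro: 0 ⇒ (c0=4, c1=0)
macro 2: S0 reads c0=4 → after 3×micro: 1; S1 reads c0=1 → after 2×micro: 1 ⇒ (c0=1, c1=1)
macro 3: S0 reads c0=1 → after 3×micro: 4; S1 reads c0=4 → after 2×micro: 0 ⇒ (c0=4, c1=0)
macro 4: S0 reads c0=4 → after 3×micro: 1; S1 reads c0=1 → after 2×micro: 1 ⇒ (c0=1, c1=1)
macro 5: S0 reads c0=1 → after 3×micro: 4; S1 reads c0=4 → after 2×micro: 0 ⇒ (c0=4, c1=0)

c1 at macro-step 2 = 1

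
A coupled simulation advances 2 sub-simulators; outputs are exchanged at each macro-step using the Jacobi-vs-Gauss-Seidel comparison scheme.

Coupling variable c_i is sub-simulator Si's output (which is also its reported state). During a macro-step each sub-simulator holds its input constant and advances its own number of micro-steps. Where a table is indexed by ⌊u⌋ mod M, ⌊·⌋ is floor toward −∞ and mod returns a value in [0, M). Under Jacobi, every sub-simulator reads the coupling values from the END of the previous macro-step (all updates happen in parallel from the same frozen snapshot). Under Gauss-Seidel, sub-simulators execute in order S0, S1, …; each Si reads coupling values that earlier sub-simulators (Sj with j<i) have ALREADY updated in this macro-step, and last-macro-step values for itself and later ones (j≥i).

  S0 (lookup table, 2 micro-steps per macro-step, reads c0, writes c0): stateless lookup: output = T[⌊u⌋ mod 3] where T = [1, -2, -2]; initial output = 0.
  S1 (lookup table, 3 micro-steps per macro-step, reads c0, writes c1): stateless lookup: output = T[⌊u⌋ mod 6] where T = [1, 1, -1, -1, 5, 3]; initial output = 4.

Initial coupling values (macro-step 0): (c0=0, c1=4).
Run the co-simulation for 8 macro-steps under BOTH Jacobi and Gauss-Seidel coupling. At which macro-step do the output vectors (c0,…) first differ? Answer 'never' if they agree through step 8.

first divergence at macro-step: 2

[Jacobi] macro 1: S0 reads c0=0 → after 2×micro: 1; S1 reads c0=0 → after 3×micro: 1 ⇒ (c0=1, c1=1)
[Jacobi] macro 2: S0 reads c0=1 → after 2×micro: -2; S1 reads c0=1 → after 3×micro: 1 ⇒ (c0=-2, c1=1)
[Jacobi] macro 3: S0 reads c0=-2 → after 2×micro: -2; S1 reads c0=-2 → after 3×micro: 5 ⇒ (c0=-2, c1=5)
[Jacobi] macro 4: S0 reads c0=-2 → after 2×micro: -2; S1 reads c0=-2 → after 3×micro: 5 ⇒ (c0=-2, c1=5)
[Jacobi] macro 5: S0 reads c0=-2 → after 2×micro: -2; S1 reads c0=-2 → after 3×micro: 5 ⇒ (c0=-2, c1=5)
[Jacobi] macro 6: S0 reads c0=-2 → after 2×micro: -2; S1 reads c0=-2 → after 3×micro: 5 ⇒ (c0=-2, c1=5)
[Jacobi] macro 7: S0 reads c0=-2 → after 2×micro: -2; S1 reads c0=-2 → after 3×micro: 5 ⇒ (c0=-2, c1=5)
[Jacobi] macro 8: S0 reads c0=-2 → after 2×micro: -2; S1 reads c0=-2 → after 3×micro: 5 ⇒ (c0=-2, c1=5)
[Gauss-Seidel] macro 1: S0 reads c0=0 → after 2×micro: 1; S1 reads c0=1 → after 3×micro: 1 ⇒ (c0=1, c1=1)
[Gauss-Seidel] macro 2: S0 reads c0=1 → after 2×micro: -2; S1 reads c0=-2 → after 3×micro: 5 ⇒ (c0=-2, c1=5)
[Gauss-Seidel] macro 3: S0 reads c0=-2 → after 2×micro: -2; S1 reads c0=-2 → after 3×micro: 5 ⇒ (c0=-2, c1=5)
[Gauss-Seidel] macro 4: S0 reads c0=-2 → after 2×micro: -2; S1 reads c0=-2 → after 3×micro: 5 ⇒ (c0=-2, c1=5)
[Gauss-Seidel] macro 5: S0 reads c0=-2 → after 2×micro: -2; S1 reads c0=-2 → after 3×micro: 5 ⇒ (c0=-2, c1=5)
[Gauss-Seidel] macro 6: S0 reads c0=-2 → after 2×micro: -2; S1 reads c0=-2 → after 3×micro: 5 ⇒ (c0=-2, c1=5)
[Gauss-Seidel] macro 7: S0 reads c0=-2 → after 2×micro: -2; S1 reads c0=-2 → after 3×micro: 5 ⇒ (c0=-2, c1=5)
[Gauss-Seidel] macro 8: S0 reads c0=-2 → after 2×micro: -2; S1 reads c0=-2 → after 3×micro: 5 ⇒ (c0=-2, c1=5)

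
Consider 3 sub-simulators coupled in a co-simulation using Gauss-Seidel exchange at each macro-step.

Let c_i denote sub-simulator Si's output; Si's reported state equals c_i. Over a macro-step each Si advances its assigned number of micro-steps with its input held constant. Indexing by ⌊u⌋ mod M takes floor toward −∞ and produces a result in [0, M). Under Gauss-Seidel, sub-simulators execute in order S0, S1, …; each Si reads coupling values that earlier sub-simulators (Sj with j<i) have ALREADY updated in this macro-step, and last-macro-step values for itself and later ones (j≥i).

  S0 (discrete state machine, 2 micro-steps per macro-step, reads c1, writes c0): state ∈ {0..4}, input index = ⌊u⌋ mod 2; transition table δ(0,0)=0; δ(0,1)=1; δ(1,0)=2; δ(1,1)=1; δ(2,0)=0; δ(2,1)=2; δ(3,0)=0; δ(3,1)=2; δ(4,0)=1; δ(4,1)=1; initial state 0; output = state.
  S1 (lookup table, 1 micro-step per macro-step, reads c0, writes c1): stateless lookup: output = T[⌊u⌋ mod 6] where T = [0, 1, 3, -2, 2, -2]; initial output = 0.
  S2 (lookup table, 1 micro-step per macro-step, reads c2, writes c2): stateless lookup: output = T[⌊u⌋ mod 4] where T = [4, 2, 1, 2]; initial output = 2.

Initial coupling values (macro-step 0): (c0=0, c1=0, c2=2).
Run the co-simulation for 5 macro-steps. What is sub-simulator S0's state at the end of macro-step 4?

S0 state at macro-step 4 = 0

macro 1: S0 reads c1=0 → after 2×micro: 0; S1 reads c0=0 → after 1×micro: 0; S2 reads c2=2 → after 1×micro: 1 ⇒ (c0=0, c1=0, c2=1)
macro 2: S0 reads c1=0 → after 2×micro: 0; S1 reads c0=0 → after 1×micro: 0; S2 reads c2=1 → after 1×micro: 2 ⇒ (c0=0, c1=0, c2=2)
macro 3: S0 reads c1=0 → after 2×micro: 0; S1 reads c0=0 → after 1×micro: 0; S2 reads c2=2 → after 1×micro: 1 ⇒ (c0=0, c1=0, c2=1)
macro 4: S0 reads c1=0 → after 2×micro: 0; S1 reads c0=0 → after 1×micro: 0; S2 reads c2=1 → after 1×micro: 2 ⇒ (c0=0, c1=0, c2=2)
macro 5: S0 reads c1=0 → after 2×micro: 0; S1 reads c0=0 → after 1×micro: 0; S2 reads c2=2 → after 1×micro: 1 ⇒ (c0=0, c1=0, c2=1)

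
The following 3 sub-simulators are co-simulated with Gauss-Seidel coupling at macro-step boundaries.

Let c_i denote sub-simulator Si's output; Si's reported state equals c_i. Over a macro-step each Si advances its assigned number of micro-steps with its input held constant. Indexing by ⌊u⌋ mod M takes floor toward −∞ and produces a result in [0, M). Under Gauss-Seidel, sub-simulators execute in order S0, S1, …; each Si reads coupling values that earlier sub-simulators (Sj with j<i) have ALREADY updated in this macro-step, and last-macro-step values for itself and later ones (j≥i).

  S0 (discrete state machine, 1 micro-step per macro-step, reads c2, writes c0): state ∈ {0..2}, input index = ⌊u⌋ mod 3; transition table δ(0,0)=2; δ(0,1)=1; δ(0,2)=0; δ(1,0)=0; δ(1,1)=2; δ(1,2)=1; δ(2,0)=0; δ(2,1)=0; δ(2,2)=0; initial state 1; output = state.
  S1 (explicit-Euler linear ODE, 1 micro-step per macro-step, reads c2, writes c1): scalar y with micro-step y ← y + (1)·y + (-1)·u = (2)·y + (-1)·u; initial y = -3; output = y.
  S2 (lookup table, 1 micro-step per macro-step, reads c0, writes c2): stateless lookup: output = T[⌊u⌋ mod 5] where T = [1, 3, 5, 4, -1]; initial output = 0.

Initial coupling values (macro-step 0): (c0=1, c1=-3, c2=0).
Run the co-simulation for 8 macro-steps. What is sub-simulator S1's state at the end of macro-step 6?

macro 1: S0 reads c2=0 → after 1×micro: 0; S1 reads c2=0 → after 1×micro: -6; S2 reads c0=0 → after 1×micro: 1 ⇒ (c0=0, c1=-6, c2=1)
macro 2: S0 reads c2=1 → after 1×micro: 1; S1 reads c2=1 → after 1×micro: -13; S2 reads c0=1 → after 1×micro: 3 ⇒ (c0=1, c1=-13, c2=3)
macro 3: S0 reads c2=3 → after 1×micro: 0; S1 reads c2=3 → after 1×micro: -29; S2 reads c0=0 → after 1×micro: 1 ⇒ (c0=0, c1=-29, c2=1)
macro 4: S0 reads c2=1 → after 1×micro: 1; S1 reads c2=1 → after 1×micro: -59; S2 reads c0=1 → after 1×micro: 3 ⇒ (c0=1, c1=-59, c2=3)
macro 5: S0 reads c2=3 → after 1×micro: 0; S1 reads c2=3 → after 1×micro: -121; S2 reads c0=0 → after 1×micro: 1 ⇒ (c0=0, c1=-121, c2=1)
macro 6: S0 reads c2=1 → after 1×micro: 1; S1 reads c2=1 → after 1×micro: -243; S2 reads c0=1 → after 1×micro: 3 ⇒ (c0=1, c1=-243, c2=3)
macro 7: S0 reads c2=3 → after 1×micro: 0; S1 reads c2=3 → after 1×micro: -489; S2 reads c0=0 → after 1×micro: 1 ⇒ (c0=0, c1=-489, c2=1)
macro 8: S0 reads c2=1 → after 1×micro: 1; S1 reads c2=1 → after 1×micro: -979; S2 reads c0=1 → after 1×micro: 3 ⇒ (c0=1, c1=-979, c2=3)

S1 state at macro-step 6 = -243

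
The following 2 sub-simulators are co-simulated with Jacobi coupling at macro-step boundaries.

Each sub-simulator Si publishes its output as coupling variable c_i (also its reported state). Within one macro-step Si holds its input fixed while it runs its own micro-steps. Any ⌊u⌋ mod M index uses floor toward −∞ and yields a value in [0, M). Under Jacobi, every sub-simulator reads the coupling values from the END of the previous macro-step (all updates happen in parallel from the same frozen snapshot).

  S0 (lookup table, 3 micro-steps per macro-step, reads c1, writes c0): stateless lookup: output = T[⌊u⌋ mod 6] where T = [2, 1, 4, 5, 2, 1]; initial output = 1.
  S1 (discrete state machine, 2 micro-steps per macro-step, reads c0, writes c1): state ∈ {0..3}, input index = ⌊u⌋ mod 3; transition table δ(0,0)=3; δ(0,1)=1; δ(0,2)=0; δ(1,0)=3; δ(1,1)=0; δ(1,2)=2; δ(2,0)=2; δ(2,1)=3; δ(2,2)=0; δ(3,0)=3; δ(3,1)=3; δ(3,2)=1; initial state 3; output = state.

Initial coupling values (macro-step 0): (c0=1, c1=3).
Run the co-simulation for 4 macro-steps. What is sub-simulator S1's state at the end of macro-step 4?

macro 1: S0 reads c1=3 → after 3×micro: 5; S1 reads c0=1 → after 2×micro: 3 ⇒ (c0=5, c1=3)
macro 2: S0 reads c1=3 → after 3×micro: 5; S1 reads c0=5 → after 2×micro: 2 ⇒ (c0=5, c1=2)
macro 3: S0 reads c1=2 → after 3×micro: 4; S1 reads c0=5 → after 2×micro: 0 ⇒ (c0=4, c1=0)
macro 4: S0 reads c1=0 → after 3×micro: 2; S1 reads c0=4 → after 2×micro: 0 ⇒ (c0=2, c1=0)

S1 state at macro-step 4 = 0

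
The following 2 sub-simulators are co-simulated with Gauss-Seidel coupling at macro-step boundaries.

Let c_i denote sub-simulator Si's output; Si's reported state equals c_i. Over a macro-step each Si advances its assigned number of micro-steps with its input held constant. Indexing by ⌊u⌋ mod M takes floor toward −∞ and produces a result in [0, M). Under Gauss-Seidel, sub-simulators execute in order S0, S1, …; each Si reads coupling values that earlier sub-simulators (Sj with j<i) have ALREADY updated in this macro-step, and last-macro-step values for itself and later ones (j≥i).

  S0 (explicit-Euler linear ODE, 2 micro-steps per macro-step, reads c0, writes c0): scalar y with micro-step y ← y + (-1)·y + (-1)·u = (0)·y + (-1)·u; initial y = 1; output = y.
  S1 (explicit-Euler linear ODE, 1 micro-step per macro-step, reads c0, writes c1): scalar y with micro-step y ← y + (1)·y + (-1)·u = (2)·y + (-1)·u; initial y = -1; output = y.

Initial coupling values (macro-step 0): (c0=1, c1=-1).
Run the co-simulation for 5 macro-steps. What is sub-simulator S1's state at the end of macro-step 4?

S1 state at macro-step 4 = -11

macro 1: S0 reads c0=1 → after 2×micro: -1; S1 reads c0=-1 → after 1×micro: -1 ⇒ (c0=-1, c1=-1)
macro 2: S0 reads c0=-1 → after 2×micro: 1; S1 reads c0=1 → after 1×micro: -3 ⇒ (c0=1, c1=-3)
macro 3: S0 reads c0=1 → after 2×micro: -1; S1 reads c0=-1 → after 1×micro: -5 ⇒ (c0=-1, c1=-5)
macro 4: S0 reads c0=-1 → after 2×micro: 1; S1 reads c0=1 → after 1×micro: -11 ⇒ (c0=1, c1=-11)
macro 5: S0 reads c0=1 → after 2×micro: -1; S1 reads c0=-1 → after 1×micro: -21 ⇒ (c0=-1, c1=-21)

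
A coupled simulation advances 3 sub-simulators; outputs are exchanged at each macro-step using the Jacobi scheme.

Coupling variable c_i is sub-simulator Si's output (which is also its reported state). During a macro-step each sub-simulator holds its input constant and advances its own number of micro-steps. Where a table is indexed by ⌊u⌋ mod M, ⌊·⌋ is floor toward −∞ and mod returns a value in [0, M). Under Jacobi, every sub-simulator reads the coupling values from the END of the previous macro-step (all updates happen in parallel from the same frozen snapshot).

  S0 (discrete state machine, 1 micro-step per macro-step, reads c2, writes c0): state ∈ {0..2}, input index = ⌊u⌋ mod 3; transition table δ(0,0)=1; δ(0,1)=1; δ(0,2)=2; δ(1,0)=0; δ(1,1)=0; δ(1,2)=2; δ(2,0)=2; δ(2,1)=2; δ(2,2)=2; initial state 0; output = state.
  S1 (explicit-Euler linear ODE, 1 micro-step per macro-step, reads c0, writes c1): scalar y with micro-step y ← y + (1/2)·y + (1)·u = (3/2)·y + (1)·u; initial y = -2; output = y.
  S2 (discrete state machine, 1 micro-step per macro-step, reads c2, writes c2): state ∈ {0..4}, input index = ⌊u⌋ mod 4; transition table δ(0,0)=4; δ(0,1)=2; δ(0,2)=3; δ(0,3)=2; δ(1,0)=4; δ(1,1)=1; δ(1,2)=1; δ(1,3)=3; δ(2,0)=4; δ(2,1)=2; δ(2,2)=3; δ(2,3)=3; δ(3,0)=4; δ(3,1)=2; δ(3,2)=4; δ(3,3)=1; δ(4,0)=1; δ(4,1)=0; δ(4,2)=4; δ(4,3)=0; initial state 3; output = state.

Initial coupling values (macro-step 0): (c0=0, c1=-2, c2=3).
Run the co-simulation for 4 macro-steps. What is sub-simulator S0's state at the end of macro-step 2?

S0 state at macro-step 2 = 0

macro 1: S0 reads c2=3 → after 1×micro: 1; S1 reads c0=0 → after 1×micro: -3; S2 reads c2=3 → after 1×micro: 1 ⇒ (c0=1, c1=-3, c2=1)
macro 2: S0 reads c2=1 → after 1×micro: 0; S1 reads c0=1 → after 1×micro: -7/2; S2 reads c2=1 → after 1×micro: 1 ⇒ (c0=0, c1=-7/2, c2=1)
macro 3: S0 reads c2=1 → after 1×micro: 1; S1 reads c0=0 → after 1×micro: -21/4; S2 reads c2=1 → after 1×micro: 1 ⇒ (c0=1, c1=-21/4, c2=1)
macro 4: S0 reads c2=1 → after 1×micro: 0; S1 reads c0=1 → after 1×micro: -55/8; S2 reads c2=1 → after 1×micro: 1 ⇒ (c0=0, c1=-55/8, c2=1)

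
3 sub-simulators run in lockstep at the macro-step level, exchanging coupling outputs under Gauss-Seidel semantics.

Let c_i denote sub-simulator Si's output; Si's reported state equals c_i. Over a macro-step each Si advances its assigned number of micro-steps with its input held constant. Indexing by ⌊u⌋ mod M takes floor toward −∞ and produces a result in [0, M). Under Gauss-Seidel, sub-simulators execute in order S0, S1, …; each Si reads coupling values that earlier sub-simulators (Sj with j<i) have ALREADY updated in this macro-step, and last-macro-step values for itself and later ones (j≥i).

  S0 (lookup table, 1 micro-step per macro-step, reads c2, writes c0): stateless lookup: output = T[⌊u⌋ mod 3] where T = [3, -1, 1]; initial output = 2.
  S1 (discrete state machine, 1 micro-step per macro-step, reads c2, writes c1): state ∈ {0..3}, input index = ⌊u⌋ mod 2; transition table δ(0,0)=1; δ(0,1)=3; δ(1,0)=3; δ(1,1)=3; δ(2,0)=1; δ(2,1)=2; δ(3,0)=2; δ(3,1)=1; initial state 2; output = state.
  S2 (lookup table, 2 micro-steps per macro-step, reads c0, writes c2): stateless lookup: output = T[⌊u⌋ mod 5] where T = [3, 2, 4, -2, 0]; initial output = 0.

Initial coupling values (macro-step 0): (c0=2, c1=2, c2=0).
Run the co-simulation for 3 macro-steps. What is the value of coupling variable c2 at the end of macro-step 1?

c2 at macro-step 1 = -2

macro 1: S0 reads c2=0 → after 1×micro: 3; S1 reads c2=0 → after 1×micro: 1; S2 reads c0=3 → after 2×micro: -2 ⇒ (c0=3, c1=1, c2=-2)
macro 2: S0 reads c2=-2 → after 1×micro: -1; S1 reads c2=-2 → after 1×micro: 3; S2 reads c0=-1 → after 2×micro: 0 ⇒ (c0=-1, c1=3, c2=0)
macro 3: S0 reads c2=0 → after 1×micro: 3; S1 reads c2=0 → after 1×micro: 2; S2 reads c0=3 → after 2×micro: -2 ⇒ (c0=3, c1=2, c2=-2)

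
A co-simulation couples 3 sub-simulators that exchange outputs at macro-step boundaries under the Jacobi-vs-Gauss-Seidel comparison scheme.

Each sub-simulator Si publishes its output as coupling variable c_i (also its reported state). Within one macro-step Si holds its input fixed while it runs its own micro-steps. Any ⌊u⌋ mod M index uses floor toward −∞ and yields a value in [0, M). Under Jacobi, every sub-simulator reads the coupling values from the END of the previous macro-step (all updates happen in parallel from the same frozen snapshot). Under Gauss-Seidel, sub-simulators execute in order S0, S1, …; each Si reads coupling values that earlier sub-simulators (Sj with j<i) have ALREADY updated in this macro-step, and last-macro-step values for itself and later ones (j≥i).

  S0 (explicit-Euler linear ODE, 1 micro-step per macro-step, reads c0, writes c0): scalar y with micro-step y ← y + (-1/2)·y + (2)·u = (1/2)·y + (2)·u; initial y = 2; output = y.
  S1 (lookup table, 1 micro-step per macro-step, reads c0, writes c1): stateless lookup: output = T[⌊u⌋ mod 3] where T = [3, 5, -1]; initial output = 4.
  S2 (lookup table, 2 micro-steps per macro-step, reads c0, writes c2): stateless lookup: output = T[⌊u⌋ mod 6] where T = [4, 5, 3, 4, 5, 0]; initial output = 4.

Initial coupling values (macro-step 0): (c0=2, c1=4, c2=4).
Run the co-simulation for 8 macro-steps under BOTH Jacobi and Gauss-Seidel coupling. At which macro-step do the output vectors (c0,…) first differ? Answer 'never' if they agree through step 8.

[Jacobi] macro 1: S0 reads c0=2 → after 1×micro: 5; S1 reads c0=2 → after 1×micro: -1; S2 reads c0=2 → after 2×micro: 3 ⇒ (c0=5, c1=-1, c2=3)
[Jacobi] macro 2: S0 reads c0=5 → after 1×micro: 25/2; S1 reads c0=5 → after 1×micro: -1; S2 reads c0=5 → after 2×micro: 0 ⇒ (c0=25/2, c1=-1, c2=0)
[Jacobi] macro 3: S0 reads c0=25/2 → after 1×micro: 125/4; S1 reads c0=25/2 → after 1×micro: 3; S2 reads c0=25/2 → after 2×micro: 4 ⇒ (c0=125/4, c1=3, c2=4)
[Jacobi] macro 4: S0 reads c0=125/4 → after 1×micro: 625/8; S1 reads c0=125/4 → after 1×micro: 5; S2 reads c0=125/4 → after 2×micro: 5 ⇒ (c0=625/8, c1=5, c2=5)
[Jacobi] macro 5: S0 reads c0=625/8 → after 1×micro: 3125/16; S1 reads c0=625/8 → after 1×micro: 3; S2 reads c0=625/8 → after 2×micro: 4 ⇒ (c0=3125/16, c1=3, c2=4)
[Jacobi] macro 6: S0 reads c0=3125/16 → after 1×micro: 15625/32; S1 reads c0=3125/16 → after 1×micro: 3; S2 reads c0=3125/16 → after 2×micro: 4 ⇒ (c0=15625/32, c1=3, c2=4)
[Jacobi] macro 7: S0 reads c0=15625/32 → after 1×micro: 78125/64; S1 reads c0=15625/32 → after 1×micro: -1; S2 reads c0=15625/32 → after 2×micro: 3 ⇒ (c0=78125/64, c1=-1, c2=3)
[Jacobi] macro 8: S0 reads c0=78125/64 → after 1×micro: 390625/128; S1 reads c0=78125/64 → after 1×micro: -1; S2 reads c0=78125/64 → after 2×micro: 3 ⇒ (c0=390625/128, c1=-1, c2=3)
[Gauss-Seidel] macro 1: S0 reads c0=2 → after 1×micro: 5; S1 reads c0=5 → after 1×micro: -1; S2 reads c0=5 → after 2×micro: 0 ⇒ (c0=5, c1=-1, c2=0)
[Gauss-Seidel] macro 2: S0 reads c0=5 → after 1×micro: 25/2; S1 reads c0=25/2 → after 1×micro: 3; S2 reads c0=25/2 → after 2×micro: 4 ⇒ (c0=25/2, c1=3, c2=4)
[Gauss-Seidel] macro 3: S0 reads c0=25/2 → after 1×micro: 125/4; S1 reads c0=125/4 → after 1×micro: 5; S2 reads c0=125/4 → after 2×micro: 5 ⇒ (c0=125/4, c1=5, c2=5)
[Gauss-Seidel] macro 4: S0 reads c0=125/4 → after 1×micro: 625/8; S1 reads c0=625/8 → after 1×micro: 3; S2 reads c0=625/8 → after 2×micro: 4 ⇒ (c0=625/8, c1=3, c2=4)
[Gauss-Seidel] macro 5: S0 reads c0=625/8 → after 1×micro: 3125/16; S1 reads c0=3125/16 → after 1×micro: 3; S2 reads c0=3125/16 → after 2×micro: 4 ⇒ (c0=3125/16, c1=3, c2=4)
[Gauss-Seidel] macro 6: S0 reads c0=3125/16 → after 1×micro: 15625/32; S1 reads c0=15625/32 → after 1×micro: -1; S2 reads c0=15625/32 → after 2×micro: 3 ⇒ (c0=15625/32, c1=-1, c2=3)
[Gauss-Seidel] macro 7: S0 reads c0=15625/32 → after 1×micro: 78125/64; S1 reads c0=78125/64 → after 1×micro: -1; S2 reads c0=78125/64 → after 2×micro: 3 ⇒ (c0=78125/64, c1=-1, c2=3)
[Gauss-Seidel] macro 8: S0 reads c0=78125/64 → after 1×micro: 390625/128; S1 reads c0=390625/128 → after 1×micro: 3; S2 reads c0=390625/128 → after 2×micro: 4 ⇒ (c0=390625/128, c1=3, c2=4)

first divergence at macro-step: 1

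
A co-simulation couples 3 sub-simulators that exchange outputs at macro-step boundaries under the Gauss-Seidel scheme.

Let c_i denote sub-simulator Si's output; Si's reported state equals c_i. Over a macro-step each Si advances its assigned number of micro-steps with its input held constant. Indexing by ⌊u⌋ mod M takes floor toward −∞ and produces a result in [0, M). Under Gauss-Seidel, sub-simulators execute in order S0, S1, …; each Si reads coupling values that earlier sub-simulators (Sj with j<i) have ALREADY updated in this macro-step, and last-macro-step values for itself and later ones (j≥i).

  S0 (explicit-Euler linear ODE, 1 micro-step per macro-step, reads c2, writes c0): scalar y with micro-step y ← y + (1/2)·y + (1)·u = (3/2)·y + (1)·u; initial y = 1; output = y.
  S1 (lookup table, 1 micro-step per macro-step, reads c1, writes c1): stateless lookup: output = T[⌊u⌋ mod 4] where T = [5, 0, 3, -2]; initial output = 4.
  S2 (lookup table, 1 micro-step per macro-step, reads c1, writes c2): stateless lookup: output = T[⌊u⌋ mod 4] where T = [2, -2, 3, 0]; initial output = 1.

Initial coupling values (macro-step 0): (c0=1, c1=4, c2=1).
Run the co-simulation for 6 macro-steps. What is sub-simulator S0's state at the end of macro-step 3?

S0 state at macro-step 3 = 37/8

macro 1: S0 reads c2=1 → after 1×micro: 5/2; S1 reads c1=4 → after 1×micro: 5; S2 reads c1=5 → after 1×micro: -2 ⇒ (c0=5/2, c1=5, c2=-2)
macro 2: S0 reads c2=-2 → after 1×micro: 7/4; S1 reads c1=5 → after 1×micro: 0; S2 reads c1=0 → after 1×micro: 2 ⇒ (c0=7/4, c1=0, c2=2)
macro 3: S0 reads c2=2 → after 1×micro: 37/8; S1 reads c1=0 → after 1×micro: 5; S2 reads c1=5 → after 1×micro: -2 ⇒ (c0=37/8, c1=5, c2=-2)
macro 4: S0 reads c2=-2 → after 1×micro: 79/16; S1 reads c1=5 → after 1×micro: 0; S2 reads c1=0 → after 1×micro: 2 ⇒ (c0=79/16, c1=0, c2=2)
macro 5: S0 reads c2=2 → after 1×micro: 301/32; S1 reads c1=0 → after 1×micro: 5; S2 reads c1=5 → after 1×micro: -2 ⇒ (c0=301/32, c1=5, c2=-2)
macro 6: S0 reads c2=-2 → after 1×micro: 775/64; S1 reads c1=5 → after 1×micro: 0; S2 reads c1=0 → after 1×micro: 2 ⇒ (c0=775/64, c1=0, c2=2)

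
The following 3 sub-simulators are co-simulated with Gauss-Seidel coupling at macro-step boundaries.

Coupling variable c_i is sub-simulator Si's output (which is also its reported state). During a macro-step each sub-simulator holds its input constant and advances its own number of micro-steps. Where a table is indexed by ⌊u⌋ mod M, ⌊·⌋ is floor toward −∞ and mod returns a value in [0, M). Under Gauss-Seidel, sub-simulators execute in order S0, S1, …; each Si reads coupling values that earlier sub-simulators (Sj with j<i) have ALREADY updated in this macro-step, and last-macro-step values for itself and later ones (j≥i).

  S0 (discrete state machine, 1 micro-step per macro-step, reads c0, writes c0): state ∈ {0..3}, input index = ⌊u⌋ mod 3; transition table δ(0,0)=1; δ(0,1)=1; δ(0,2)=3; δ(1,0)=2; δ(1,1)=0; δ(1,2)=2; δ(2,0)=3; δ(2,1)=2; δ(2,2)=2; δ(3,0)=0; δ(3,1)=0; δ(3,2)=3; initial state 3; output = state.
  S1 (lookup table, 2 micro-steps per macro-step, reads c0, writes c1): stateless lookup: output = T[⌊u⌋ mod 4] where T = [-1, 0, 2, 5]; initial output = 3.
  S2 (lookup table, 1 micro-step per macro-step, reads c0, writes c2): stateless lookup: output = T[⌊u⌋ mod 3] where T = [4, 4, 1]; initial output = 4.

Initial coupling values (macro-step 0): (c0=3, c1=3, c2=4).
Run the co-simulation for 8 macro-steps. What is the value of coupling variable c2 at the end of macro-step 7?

macro 1: S0 reads c0=3 → after 1×micro: 0; S1 reads c0=0 → after 2×micro: -1; S2 reads c0=0 → after 1×micro: 4 ⇒ (c0=0, c1=-1, c2=4)
macro 2: S0 reads c0=0 → after 1×micro: 1; S1 reads c0=1 → after 2×micro: 0; S2 reads c0=1 → after 1×micro: 4 ⇒ (c0=1, c1=0, c2=4)
macro 3: S0 reads c0=1 → after 1×micro: 0; S1 reads c0=0 → after 2×micro: -1; S2 reads c0=0 → after 1×micro: 4 ⇒ (c0=0, c1=-1, c2=4)
macro 4: S0 reads c0=0 → after 1×micro: 1; S1 reads c0=1 → after 2×micro: 0; S2 reads c0=1 → after 1×micro: 4 ⇒ (c0=1, c1=0, c2=4)
macro 5: S0 reads c0=1 → after 1×micro: 0; S1 reads c0=0 → after 2×micro: -1; S2 reads c0=0 → after 1×micro: 4 ⇒ (c0=0, c1=-1, c2=4)
macro 6: S0 reads c0=0 → after 1×micro: 1; S1 reads c0=1 → after 2×micro: 0; S2 reads c0=1 → after 1×micro: 4 ⇒ (c0=1, c1=0, c2=4)
macro 7: S0 reads c0=1 → after 1×micro: 0; S1 reads c0=0 → after 2×micro: -1; S2 reads c0=0 → after 1×micro: 4 ⇒ (c0=0, c1=-1, c2=4)
macro 8: S0 reads c0=0 → after 1×micro: 1; S1 reads c0=1 → after 2×micro: 0; S2 reads c0=1 → after 1×micro: 4 ⇒ (c0=1, c1=0, c2=4)

c2 at macro-step 7 = 4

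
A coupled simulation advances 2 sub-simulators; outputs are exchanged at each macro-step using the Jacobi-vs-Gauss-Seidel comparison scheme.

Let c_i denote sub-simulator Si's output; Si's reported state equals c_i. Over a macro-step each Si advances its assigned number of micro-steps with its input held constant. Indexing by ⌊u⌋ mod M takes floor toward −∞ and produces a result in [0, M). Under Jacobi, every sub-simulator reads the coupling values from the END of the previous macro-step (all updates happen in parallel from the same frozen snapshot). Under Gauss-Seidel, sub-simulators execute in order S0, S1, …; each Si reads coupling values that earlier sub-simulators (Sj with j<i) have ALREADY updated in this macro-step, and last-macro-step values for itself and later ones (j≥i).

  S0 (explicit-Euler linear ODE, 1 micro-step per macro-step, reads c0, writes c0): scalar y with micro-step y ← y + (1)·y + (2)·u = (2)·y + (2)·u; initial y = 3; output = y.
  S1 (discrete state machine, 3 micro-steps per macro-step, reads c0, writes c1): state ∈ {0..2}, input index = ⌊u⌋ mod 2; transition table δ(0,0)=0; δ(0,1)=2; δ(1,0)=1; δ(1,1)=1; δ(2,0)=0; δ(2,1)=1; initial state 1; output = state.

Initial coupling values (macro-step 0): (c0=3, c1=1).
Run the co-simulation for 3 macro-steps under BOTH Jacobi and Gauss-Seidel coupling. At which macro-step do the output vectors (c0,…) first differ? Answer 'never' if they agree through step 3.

[Jacobi] macro 1: S0 reads c0=3 → after 1×micro: 12; S1 reads c0=3 → after 3×micro: 1 ⇒ (c0=12, c1=1)
[Jacobi] macro 2: S0 reads c0=12 → after 1×micro: 48; S1 reads c0=12 → after 3×micro: 1 ⇒ (c0=48, c1=1)
[Jacobi] macro 3: S0 reads c0=48 → after 1×micro: 192; S1 reads c0=48 → after 3×micro: 1 ⇒ (c0=192, c1=1)
[Gauss-Seidel] macro 1: S0 reads c0=3 → after 1×micro: 12; S1 reads c0=12 → after 3×micro: 1 ⇒ (c0=12, c1=1)
[Gauss-Seidel] macro 2: S0 reads c0=12 → after 1×micro: 48; S1 reads c0=48 → after 3×micro: 1 ⇒ (c0=48, c1=1)
[Gauss-Seidel] macro 3: S0 reads c0=48 → after 1×micro: 192; S1 reads c0=192 → after 3×micro: 1 ⇒ (c0=192, c1=1)

first divergence at macro-step: never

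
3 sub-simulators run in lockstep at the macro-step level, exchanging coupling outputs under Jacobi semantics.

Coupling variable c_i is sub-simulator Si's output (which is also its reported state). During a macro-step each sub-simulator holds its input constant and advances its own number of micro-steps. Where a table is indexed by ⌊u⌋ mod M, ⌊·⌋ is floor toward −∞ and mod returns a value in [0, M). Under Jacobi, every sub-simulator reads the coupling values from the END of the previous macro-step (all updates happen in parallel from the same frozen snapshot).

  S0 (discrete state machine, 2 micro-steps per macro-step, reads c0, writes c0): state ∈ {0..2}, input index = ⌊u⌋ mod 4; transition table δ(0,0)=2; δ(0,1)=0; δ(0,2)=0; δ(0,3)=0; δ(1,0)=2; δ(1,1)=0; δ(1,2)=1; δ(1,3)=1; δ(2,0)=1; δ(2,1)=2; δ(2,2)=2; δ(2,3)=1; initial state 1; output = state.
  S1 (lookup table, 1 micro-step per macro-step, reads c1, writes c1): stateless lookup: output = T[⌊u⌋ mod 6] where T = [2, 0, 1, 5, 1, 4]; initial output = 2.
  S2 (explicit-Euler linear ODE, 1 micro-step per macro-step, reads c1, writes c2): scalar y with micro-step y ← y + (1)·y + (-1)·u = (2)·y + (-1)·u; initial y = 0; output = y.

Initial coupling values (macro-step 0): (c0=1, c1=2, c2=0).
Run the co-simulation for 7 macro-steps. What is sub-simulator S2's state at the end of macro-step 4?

S2 state at macro-step 4 = -22

macro 1: S0 reads c0=1 → after 2×micro: 0; S1 reads c1=2 → after 1×micro: 1; S2 reads c1=2 → after 1×micro: -2 ⇒ (c0=0, c1=1, c2=-2)
macro 2: S0 reads c0=0 → after 2×micro: 1; S1 reads c1=1 → after 1×micro: 0; S2 reads c1=1 → after 1×micro: -5 ⇒ (c0=1, c1=0, c2=-5)
macro 3: S0 reads c0=1 → after 2×micro: 0; S1 reads c1=0 → after 1×micro: 2; S2 reads c1=0 → after 1×micro: -10 ⇒ (c0=0, c1=2, c2=-10)
macro 4: S0 reads c0=0 → after 2×micro: 1; S1 reads c1=2 → after 1×micro: 1; S2 reads c1=2 → after 1×micro: -22 ⇒ (c0=1, c1=1, c2=-22)
macro 5: S0 reads c0=1 → after 2×micro: 0; S1 reads c1=1 → after 1×micro: 0; S2 reads c1=1 → after 1×micro: -45 ⇒ (c0=0, c1=0, c2=-45)
macro 6: S0 reads c0=0 → after 2×micro: 1; S1 reads c1=0 → after 1×micro: 2; S2 reads c1=0 → after 1×micro: -90 ⇒ (c0=1, c1=2, c2=-90)
macro 7: S0 reads c0=1 → after 2×micro: 0; S1 reads c1=2 → after 1×micro: 1; S2 reads c1=2 → after 1×micro: -182 ⇒ (c0=0, c1=1, c2=-182)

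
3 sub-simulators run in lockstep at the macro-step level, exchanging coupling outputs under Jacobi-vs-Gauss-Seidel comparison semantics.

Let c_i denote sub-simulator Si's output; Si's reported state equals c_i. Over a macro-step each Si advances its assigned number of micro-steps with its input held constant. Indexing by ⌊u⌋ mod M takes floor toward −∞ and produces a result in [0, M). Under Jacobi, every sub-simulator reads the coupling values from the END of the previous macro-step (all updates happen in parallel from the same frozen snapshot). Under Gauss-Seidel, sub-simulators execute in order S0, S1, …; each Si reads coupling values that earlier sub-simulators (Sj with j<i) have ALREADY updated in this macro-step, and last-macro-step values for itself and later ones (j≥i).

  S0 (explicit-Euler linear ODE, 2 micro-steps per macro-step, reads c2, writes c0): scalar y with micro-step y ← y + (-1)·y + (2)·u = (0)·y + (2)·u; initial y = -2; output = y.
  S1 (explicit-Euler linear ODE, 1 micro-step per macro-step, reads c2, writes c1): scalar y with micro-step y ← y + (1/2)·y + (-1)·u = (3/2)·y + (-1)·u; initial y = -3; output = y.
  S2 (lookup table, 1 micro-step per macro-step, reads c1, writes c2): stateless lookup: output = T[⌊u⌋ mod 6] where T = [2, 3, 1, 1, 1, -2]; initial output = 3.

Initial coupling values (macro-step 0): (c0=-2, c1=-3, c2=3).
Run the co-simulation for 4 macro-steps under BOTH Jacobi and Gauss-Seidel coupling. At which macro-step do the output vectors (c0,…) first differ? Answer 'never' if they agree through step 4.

first divergence at macro-step: 2

[Jacobi] macro 1: S0 reads c2=3 → after 2×micro: 6; S1 reads c2=3 → after 1×micro: -15/2; S2 reads c1=-3 → after 1×micro: 1 ⇒ (c0=6, c1=-15/2, c2=1)
[Jacobi] macro 2: S0 reads c2=1 → after 2×micro: 2; S1 reads c2=1 → after 1×micro: -49/4; S2 reads c1=-15/2 → after 1×micro: 1 ⇒ (c0=2, c1=-49/4, c2=1)
[Jacobi] macro 3: S0 reads c2=1 → after 2×micro: 2; S1 reads c2=1 → after 1×micro: -155/8; S2 reads c1=-49/4 → after 1×micro: -2 ⇒ (c0=2, c1=-155/8, c2=-2)
[Jacobi] macro 4: S0 reads c2=-2 → after 2×micro: -4; S1 reads c2=-2 → after 1×micro: -433/16; S2 reads c1=-155/8 → after 1×micro: 1 ⇒ (c0=-4, c1=-433/16, c2=1)
[Gauss-Seidel] macro 1: S0 reads c2=3 → after 2×micro: 6; S1 reads c2=3 → after 1×micro: -15/2; S2 reads c1=-15/2 → after 1×micro: 1 ⇒ (c0=6, c1=-15/2, c2=1)
[Gauss-Seidel] macro 2: S0 reads c2=1 → after 2×micro: 2; S1 reads c2=1 → after 1×micro: -49/4; S2 reads c1=-49/4 → after 1×micro: -2 ⇒ (c0=2, c1=-49/4, c2=-2)
[Gauss-Seidel] macro 3: S0 reads c2=-2 → after 2×micro: -4; S1 reads c2=-2 → after 1×micro: -131/8; S2 reads c1=-131/8 → after 1×micro: 3 ⇒ (c0=-4, c1=-131/8, c2=3)
[Gauss-Seidel] macro 4: S0 reads c2=3 → after 2×micro: 6; S1 reads c2=3 → after 1×micro: -441/16; S2 reads c1=-441/16 → after 1×micro: 1 ⇒ (c0=6, c1=-441/16, c2=1)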